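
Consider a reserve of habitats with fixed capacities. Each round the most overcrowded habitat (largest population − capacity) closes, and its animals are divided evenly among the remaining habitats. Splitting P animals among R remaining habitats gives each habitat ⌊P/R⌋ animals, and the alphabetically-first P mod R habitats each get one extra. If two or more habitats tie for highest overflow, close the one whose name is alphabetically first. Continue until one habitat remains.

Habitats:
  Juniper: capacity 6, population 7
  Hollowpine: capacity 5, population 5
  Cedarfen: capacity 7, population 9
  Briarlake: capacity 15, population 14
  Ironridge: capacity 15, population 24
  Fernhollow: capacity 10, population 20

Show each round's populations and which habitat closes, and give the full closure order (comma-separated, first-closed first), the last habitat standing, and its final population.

Closure order: Fernhollow, Ironridge, Cedarfen, Hollowpine, Briarlake
Last habitat: Juniper with 79 animals

Round 1: Briarlake=14 Cedarfen=9 Fernhollow=20 Hollowpine=5 Ironridge=24 Juniper=7 → close Fernhollow (overflow 10)
  20÷5 = 4 each, +1 to first 0
Round 2: Briarlake=18 Cedarfen=13 Hollowpine=9 Ironridge=28 Juniper=11 → close Ironridge (overflow 13)
  28÷4 = 7 each, +1 to first 0
Round 3: Briarlake=25 Cedarfen=20 Hollowpine=16 Juniper=18 → close Cedarfen (overflow 13)
  20÷3 = 6 each, +1 to first 2
Round 4: Briarlake=32 Hollowpine=23 Juniper=24 → close Hollowpine (overflow 18)
  23÷2 = 11 each, +1 to first 1
Round 5: Briarlake=44 Juniper=35 → close Briarlake (overflow 29)
  44÷1 = 44 each, +1 to first 0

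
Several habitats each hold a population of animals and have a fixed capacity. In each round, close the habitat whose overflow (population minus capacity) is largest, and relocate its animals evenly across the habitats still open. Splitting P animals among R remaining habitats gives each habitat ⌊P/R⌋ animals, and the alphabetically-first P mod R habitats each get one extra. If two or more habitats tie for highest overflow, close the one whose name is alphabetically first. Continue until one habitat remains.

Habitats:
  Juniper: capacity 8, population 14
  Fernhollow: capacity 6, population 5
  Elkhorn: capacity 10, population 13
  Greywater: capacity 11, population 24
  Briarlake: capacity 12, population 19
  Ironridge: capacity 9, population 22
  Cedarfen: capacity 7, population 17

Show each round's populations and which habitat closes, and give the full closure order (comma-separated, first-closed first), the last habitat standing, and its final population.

Closure order: Greywater, Ironridge, Cedarfen, Briarlake, Juniper, Elkhorn
Last habitat: Fernhollow with 114 animals

Round 1: Briarlake=19 Cedarfen=17 Elkhorn=13 Fernhollow=5 Greywater=24 Ironridge=22 Juniper=14 → close Greywater (overflow 13)
  24÷6 = 4 each, +1 to first 0
Round 2: Briarlake=23 Cedarfen=21 Elkhorn=17 Fernhollow=9 Ironridge=26 Juniper=18 → close Ironridge (overflow 17)
  26÷5 = 5 each, +1 to first 1
Round 3: Briarlake=29 Cedarfen=26 Elkhorn=22 Fernhollow=14 Juniper=23 → close Cedarfen (overflow 19)
  26÷4 = 6 each, +1 to first 2
Round 4: Briarlake=36 Elkhorn=29 Fernhollow=20 Juniper=29 → close Briarlake (overflow 24)
  36÷3 = 12 each, +1 to first 0
Round 5: Elkhorn=41 Fernhollow=32 Juniper=41 → close Juniper (overflow 33)
  41÷2 = 20 each, +1 to first 1
Round 6: Elkhorn=62 Fernhollow=52 → close Elkhorn (overflow 52)
  62÷1 = 62 each, +1 to first 0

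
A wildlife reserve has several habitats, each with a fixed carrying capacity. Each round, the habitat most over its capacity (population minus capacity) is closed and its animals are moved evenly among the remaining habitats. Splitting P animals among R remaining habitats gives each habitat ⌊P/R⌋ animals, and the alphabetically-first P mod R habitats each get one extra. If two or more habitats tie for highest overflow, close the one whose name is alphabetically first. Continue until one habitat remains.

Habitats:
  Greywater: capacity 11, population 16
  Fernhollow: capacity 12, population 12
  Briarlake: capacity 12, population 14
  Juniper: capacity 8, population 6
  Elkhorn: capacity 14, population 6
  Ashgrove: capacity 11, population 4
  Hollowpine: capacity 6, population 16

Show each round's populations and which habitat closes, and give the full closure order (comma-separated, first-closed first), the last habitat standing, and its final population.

Round 1: Ashgrove=4 Briarlake=14 Elkhorn=6 Fernhollow=12 Greywater=16 Hollowpine=16 Juniper=6 → close Hollowpine (overflow 10)
  16÷6 = 2 each, +1 to first 4
Round 2: Ashgrove=7 Briarlake=17 Elkhorn=9 Fernhollow=15 Greywater=18 Juniper=8 → close Greywater (overflow 7)
  18÷5 = 3 each, +1 to first 3
Round 3: Ashgrove=11 Briarlake=21 Elkhorn=13 Fernhollow=18 Juniper=11 → close Briarlake (overflow 9)
  21÷4 = 5 each, +1 to first 1
Round 4: Ashgrove=17 Elkhorn=18 Fernhollow=23 Juniper=16 → close Fernhollow (overflow 11)
  23÷3 = 7 each, +1 to first 2
Round 5: Ashgrove=25 Elkhorn=26 Juniper=23 → close Juniper (overflow 15)
  23÷2 = 11 each, +1 to first 1
Round 6: Ashgrove=37 Elkhorn=37 → close Ashgrove (overflow 26)
  37÷1 = 37 each, +1 to first 0

Closure order: Hollowpine, Greywater, Briarlake, Fernhollow, Juniper, Ashgrove
Last habitat: Elkhorn with 74 animals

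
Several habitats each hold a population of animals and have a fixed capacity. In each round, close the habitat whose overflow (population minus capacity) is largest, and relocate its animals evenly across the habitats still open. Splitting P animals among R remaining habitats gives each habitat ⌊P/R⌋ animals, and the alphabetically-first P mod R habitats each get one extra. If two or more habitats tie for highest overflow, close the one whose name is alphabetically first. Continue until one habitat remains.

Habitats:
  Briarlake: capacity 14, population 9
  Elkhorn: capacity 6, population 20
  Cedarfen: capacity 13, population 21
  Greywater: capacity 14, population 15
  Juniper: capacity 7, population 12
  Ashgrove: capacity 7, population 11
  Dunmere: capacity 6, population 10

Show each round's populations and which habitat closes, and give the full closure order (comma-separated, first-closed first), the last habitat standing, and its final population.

Closure order: Elkhorn, Cedarfen, Ashgrove, Dunmere, Juniper, Greywater
Last habitat: Briarlake with 98 animals

Round 1: Ashgrove=11 Briarlake=9 Cedarfen=21 Dunmere=10 Elkhorn=20 Greywater=15 Juniper=12 → close Elkhorn (overflow 14)
  20÷6 = 3 each, +1 to first 2
Round 2: Ashgrove=15 Briarlake=13 Cedarfen=24 Dunmere=13 Greywater=18 Juniper=15 → close Cedarfen (overflow 11)
  24÷5 = 4 each, +1 to first 4
Round 3: Ashgrove=20 Briarlake=18 Dunmere=18 Greywater=23 Juniper=19 → close Ashgrove (overflow 13)
  20÷4 = 5 each, +1 to first 0
Round 4: Briarlake=23 Dunmere=23 Greywater=28 Juniper=24 → close Dunmere (overflow 17)
  23÷3 = 7 each, +1 to first 2
Round 5: Briarlake=31 Greywater=36 Juniper=31 → close Juniper (overflow 24)
  31÷2 = 15 each, +1 to first 1
Round 6: Briarlake=47 Greywater=51 → close Greywater (overflow 37)
  51÷1 = 51 each, +1 to first 0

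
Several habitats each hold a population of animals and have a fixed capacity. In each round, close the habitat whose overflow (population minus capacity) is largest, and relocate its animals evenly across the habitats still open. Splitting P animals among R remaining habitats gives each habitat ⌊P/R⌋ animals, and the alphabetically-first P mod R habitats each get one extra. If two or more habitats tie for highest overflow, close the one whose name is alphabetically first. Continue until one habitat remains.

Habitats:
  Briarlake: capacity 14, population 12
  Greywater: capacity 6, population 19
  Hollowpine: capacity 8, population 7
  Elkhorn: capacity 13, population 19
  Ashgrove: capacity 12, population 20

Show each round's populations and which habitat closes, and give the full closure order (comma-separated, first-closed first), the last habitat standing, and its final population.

Round 1: Ashgrove=20 Briarlake=12 Elkhorn=19 Greywater=19 Hollowpine=7 → close Greywater (overflow 13)
  19÷4 = 4 each, +1 to first 3
Round 2: Ashgrove=25 Briarlake=17 Elkhorn=24 Hollowpine=11 → close Ashgrove (overflow 13)
  25÷3 = 8 each, +1 to first 1
Round 3: Briarlake=26 Elkhorn=32 Hollowpine=19 → close Elkhorn (overflow 19)
  32÷2 = 16 each, +1 to first 0
Round 4: Briarlake=42 Hollowpine=35 → close Briarlake (overflow 28)
  42÷1 = 42 each, +1 to first 0

Closure order: Greywater, Ashgrove, Elkhorn, Briarlake
Last habitat: Hollowpine with 77 animals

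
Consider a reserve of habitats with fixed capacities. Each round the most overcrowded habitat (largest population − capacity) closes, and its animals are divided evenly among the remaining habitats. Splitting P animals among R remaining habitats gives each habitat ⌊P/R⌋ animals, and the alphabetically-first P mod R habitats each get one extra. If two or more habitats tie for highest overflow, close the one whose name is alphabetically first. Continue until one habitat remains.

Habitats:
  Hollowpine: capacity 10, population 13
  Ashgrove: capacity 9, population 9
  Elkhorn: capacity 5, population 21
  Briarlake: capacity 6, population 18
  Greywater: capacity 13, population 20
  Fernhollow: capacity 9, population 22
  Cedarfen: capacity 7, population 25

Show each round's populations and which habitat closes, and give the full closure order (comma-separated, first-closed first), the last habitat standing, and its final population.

Round 1: Ashgrove=9 Briarlake=18 Cedarfen=25 Elkhorn=21 Fernhollow=22 Greywater=20 Hollowpine=13 → close Cedarfen (overflow 18)
  25÷6 = 4 each, +1 to first 1
Round 2: Ashgrove=14 Briarlake=22 Elkhorn=25 Fernhollow=26 Greywater=24 Hollowpine=17 → close Elkhorn (overflow 20)
  25÷5 = 5 each, +1 to first 0
Round 3: Ashgrove=19 Briarlake=27 Fernhollow=31 Greywater=29 Hollowpine=22 → close Fernhollow (overflow 22)
  31÷4 = 7 each, +1 to first 3
Round 4: Ashgrove=27 Briarlake=35 Greywater=37 Hollowpine=29 → close Briarlake (overflow 29)
  35÷3 = 11 each, +1 to first 2
Round 5: Ashgrove=39 Greywater=49 Hollowpine=40 → close Greywater (overflow 36)
  49÷2 = 24 each, +1 to first 1
Round 6: Ashgrove=64 Hollowpine=64 → close Ashgrove (overflow 55)
  64÷1 = 64 each, +1 to first 0

Closure order: Cedarfen, Elkhorn, Fernhollow, Briarlake, Greywater, Ashgrove
Last habitat: Hollowpine with 128 animals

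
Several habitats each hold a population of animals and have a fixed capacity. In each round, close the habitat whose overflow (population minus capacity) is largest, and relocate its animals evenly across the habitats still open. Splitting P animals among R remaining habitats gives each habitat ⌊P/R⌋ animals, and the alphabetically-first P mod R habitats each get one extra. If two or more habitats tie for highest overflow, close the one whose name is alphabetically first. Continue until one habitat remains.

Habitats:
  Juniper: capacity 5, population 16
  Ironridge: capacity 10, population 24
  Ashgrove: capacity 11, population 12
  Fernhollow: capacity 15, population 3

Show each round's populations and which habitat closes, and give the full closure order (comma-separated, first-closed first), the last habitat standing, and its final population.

Closure order: Ironridge, Juniper, Ashgrove
Last habitat: Fernhollow with 55 animals

Round 1: Ashgrove=12 Fernhollow=3 Ironridge=24 Juniper=16 → close Ironridge (overflow 14)
  24÷3 = 8 each, +1 to first 0
Round 2: Ashgrove=20 Fernhollow=11 Juniper=24 → close Juniper (overflow 19)
  24÷2 = 12 each, +1 to first 0
Round 3: Ashgrove=32 Fernhollow=23 → close Ashgrove (overflow 21)
  32÷1 = 32 each, +1 to first 0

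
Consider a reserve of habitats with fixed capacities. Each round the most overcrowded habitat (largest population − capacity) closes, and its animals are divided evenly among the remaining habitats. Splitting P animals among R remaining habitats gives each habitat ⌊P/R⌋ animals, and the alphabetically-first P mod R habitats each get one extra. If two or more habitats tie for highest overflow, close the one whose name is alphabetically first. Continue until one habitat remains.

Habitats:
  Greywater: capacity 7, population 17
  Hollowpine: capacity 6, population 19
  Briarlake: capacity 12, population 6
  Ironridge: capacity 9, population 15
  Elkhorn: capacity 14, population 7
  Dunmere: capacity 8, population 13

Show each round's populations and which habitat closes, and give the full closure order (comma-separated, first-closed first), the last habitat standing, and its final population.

Round 1: Briarlake=6 Dunmere=13 Elkhorn=7 Greywater=17 Hollowpine=19 Ironridge=15 → close Hollowpine (overflow 13)
  19÷5 = 3 each, +1 to first 4
Round 2: Briarlake=10 Dunmere=17 Elkhorn=11 Greywater=21 Ironridge=18 → close Greywater (overflow 14)
  21÷4 = 5 each, +1 to first 1
Round 3: Briarlake=16 Dunmere=22 Elkhorn=16 Ironridge=23 → close Dunmere (overflow 14)
  22÷3 = 7 each, +1 to first 1
Round 4: Briarlake=24 Elkhorn=23 Ironridge=30 → close Ironridge (overflow 21)
  30÷2 = 15 each, +1 to first 0
Round 5: Briarlake=39 Elkhorn=38 → close Briarlake (overflow 27)
  39÷1 = 39 each, +1 to first 0

Closure order: Hollowpine, Greywater, Dunmere, Ironridge, Briarlake
Last habitat: Elkhorn with 77 animals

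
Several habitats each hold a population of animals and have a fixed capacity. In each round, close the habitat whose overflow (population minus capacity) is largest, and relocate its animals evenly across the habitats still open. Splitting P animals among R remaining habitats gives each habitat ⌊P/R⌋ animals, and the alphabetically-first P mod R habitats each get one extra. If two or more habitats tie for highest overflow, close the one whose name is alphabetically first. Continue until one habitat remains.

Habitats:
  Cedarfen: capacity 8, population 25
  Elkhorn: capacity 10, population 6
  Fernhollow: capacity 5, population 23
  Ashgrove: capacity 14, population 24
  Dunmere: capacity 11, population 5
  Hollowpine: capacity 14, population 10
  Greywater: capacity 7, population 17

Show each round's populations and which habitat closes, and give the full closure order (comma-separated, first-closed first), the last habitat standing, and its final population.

Round 1: Ashgrove=24 Cedarfen=25 Dunmere=5 Elkhorn=6 Fernhollow=23 Greywater=17 Hollowpine=10 → close Fernhollow (overflow 18)
  23÷6 = 3 each, +1 to first 5
Round 2: Ashgrove=28 Cedarfen=29 Dunmere=9 Elkhorn=10 Greywater=21 Hollowpine=13 → close Cedarfen (overflow 21)
  29÷5 = 5 each, +1 to first 4
Round 3: Ashgrove=34 Dunmere=15 Elkhorn=16 Greywater=27 Hollowpine=18 → close Ashgrove (overflow 20)
  34÷4 = 8 each, +1 to first 2
Round 4: Dunmere=24 Elkhorn=25 Greywater=35 Hollowpine=26 → close Greywater (overflow 28)
  35÷3 = 11 each, +1 to first 2
Round 5: Dunmere=36 Elkhorn=37 Hollowpine=37 → close Elkhorn (overflow 27)
  37÷2 = 18 each, +1 to first 1
Round 6: Dunmere=55 Hollowpine=55 → close Dunmere (overflow 44)
  55÷1 = 55 each, +1 to first 0

Closure order: Fernhollow, Cedarfen, Ashgrove, Greywater, Elkhorn, Dunmere
Last habitat: Hollowpine with 110 animals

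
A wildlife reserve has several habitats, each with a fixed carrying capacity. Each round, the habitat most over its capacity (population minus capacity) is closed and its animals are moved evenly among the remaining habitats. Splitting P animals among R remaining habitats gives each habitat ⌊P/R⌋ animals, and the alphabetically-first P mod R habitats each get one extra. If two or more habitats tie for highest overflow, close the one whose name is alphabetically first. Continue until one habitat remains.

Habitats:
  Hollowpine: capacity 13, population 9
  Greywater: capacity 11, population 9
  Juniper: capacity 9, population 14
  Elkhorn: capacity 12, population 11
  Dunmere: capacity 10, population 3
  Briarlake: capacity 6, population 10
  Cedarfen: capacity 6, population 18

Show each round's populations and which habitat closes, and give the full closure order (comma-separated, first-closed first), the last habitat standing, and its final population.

Closure order: Cedarfen, Juniper, Briarlake, Elkhorn, Greywater, Hollowpine
Last habitat: Dunmere with 74 animals

Round 1: Briarlake=10 Cedarfen=18 Dunmere=3 Elkhorn=11 Greywater=9 Hollowpine=9 Juniper=14 → close Cedarfen (overflow 12)
  18÷6 = 3 each, +1 to first 0
Round 2: Briarlake=13 Dunmere=6 Elkhorn=14 Greywater=12 Hollowpine=12 Juniper=17 → close Juniper (overflow 8)
  17÷5 = 3 each, +1 to first 2
Round 3: Briarlake=17 Dunmere=10 Elkhorn=17 Greywater=15 Hollowpine=15 → close Briarlake (overflow 11)
  17÷4 = 4 each, +1 to first 1
Round 4: Dunmere=15 Elkhorn=21 Greywater=19 Hollowpine=19 → close Elkhorn (overflow 9)
  21÷3 = 7 each, +1 to first 0
Round 5: Dunmere=22 Greywater=26 Hollowpine=26 → close Greywater (overflow 15)
  26÷2 = 13 each, +1 to first 0
Round 6: Dunmere=35 Hollowpine=39 → close Hollowpine (overflow 26)
  39÷1 = 39 each, +1 to first 0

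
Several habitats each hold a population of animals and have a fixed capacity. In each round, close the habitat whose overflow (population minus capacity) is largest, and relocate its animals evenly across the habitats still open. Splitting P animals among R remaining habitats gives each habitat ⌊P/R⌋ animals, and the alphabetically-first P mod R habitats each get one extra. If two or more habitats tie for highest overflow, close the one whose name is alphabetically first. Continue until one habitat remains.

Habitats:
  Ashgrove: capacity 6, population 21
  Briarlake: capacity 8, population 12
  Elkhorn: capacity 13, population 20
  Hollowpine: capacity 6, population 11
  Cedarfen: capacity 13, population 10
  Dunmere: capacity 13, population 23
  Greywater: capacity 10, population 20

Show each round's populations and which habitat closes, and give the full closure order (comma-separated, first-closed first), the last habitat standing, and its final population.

Closure order: Ashgrove, Dunmere, Greywater, Elkhorn, Briarlake, Hollowpine
Last habitat: Cedarfen with 117 animals

Round 1: Ashgrove=21 Briarlake=12 Cedarfen=10 Dunmere=23 Elkhorn=20 Greywater=20 Hollowpine=11 → close Ashgrove (overflow 15)
  21÷6 = 3 each, +1 to first 3
Round 2: Briarlake=16 Cedarfen=14 Dunmere=27 Elkhorn=23 Greywater=23 Hollowpine=14 → close Dunmere (overflow 14)
  27÷5 = 5 each, +1 to first 2
Round 3: Briarlake=22 Cedarfen=20 Elkhorn=28 Greywater=28 Hollowpine=19 → close Greywater (overflow 18)
  28÷4 = 7 each, +1 to first 0
Round 4: Briarlake=29 Cedarfen=27 Elkhorn=35 Hollowpine=26 → close Elkhorn (overflow 22)
  35÷3 = 11 each, +1 to first 2
Round 5: Briarlake=41 Cedarfen=39 Hollowpine=37 → close Briarlake (overflow 33)
  41÷2 = 20 each, +1 to first 1
Round 6: Cedarfen=60 Hollowpine=57 → close Hollowpine (overflow 51)
  57÷1 = 57 each, +1 to first 0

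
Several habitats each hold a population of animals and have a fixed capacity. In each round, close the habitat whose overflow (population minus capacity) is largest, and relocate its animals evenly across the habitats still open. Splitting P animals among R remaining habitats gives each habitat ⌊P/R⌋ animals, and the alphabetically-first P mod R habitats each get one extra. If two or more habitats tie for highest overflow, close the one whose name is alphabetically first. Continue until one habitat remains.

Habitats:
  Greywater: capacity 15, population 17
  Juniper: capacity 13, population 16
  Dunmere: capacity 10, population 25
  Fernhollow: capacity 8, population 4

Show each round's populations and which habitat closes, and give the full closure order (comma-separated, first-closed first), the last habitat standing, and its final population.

Closure order: Dunmere, Juniper, Greywater
Last habitat: Fernhollow with 62 animals

Round 1: Dunmere=25 Fernhollow=4 Greywater=17 Juniper=16 → close Dunmere (overflow 15)
  25÷3 = 8 each, +1 to first 1
Round 2: Fernhollow=13 Greywater=25 Juniper=24 → close Juniper (overflow 11)
  24÷2 = 12 each, +1 to first 0
Round 3: Fernhollow=25 Greywater=37 → close Greywater (overflow 22)
  37÷1 = 37 each, +1 to first 0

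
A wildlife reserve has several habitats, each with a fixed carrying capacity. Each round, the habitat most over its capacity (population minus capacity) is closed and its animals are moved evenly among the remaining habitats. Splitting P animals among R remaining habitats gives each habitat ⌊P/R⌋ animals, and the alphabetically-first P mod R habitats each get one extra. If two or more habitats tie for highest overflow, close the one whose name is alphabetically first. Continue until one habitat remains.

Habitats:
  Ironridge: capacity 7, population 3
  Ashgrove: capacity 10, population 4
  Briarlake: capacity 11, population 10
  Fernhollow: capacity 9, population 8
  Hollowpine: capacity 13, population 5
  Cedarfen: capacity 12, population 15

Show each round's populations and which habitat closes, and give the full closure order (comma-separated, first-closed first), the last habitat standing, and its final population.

Round 1: Ashgrove=4 Briarlake=10 Cedarfen=15 Fernhollow=8 Hollowpine=5 Ironridge=3 → close Cedarfen (overflow 3)
  15÷5 = 3 each, +1 to first 0
Round 2: Ashgrove=7 Briarlake=13 Fernhollow=11 Hollowpine=8 Ironridge=6 → close Briarlake (overflow 2)
  13÷4 = 3 each, +1 to first 1
Round 3: Ashgrove=11 Fernhollow=14 Hollowpine=11 Ironridge=9 → close Fernhollow (overflow 5)
  14÷3 = 4 each, +1 to first 2
Round 4: Ashgrove=16 Hollowpine=16 Ironridge=13 → close Ashgrove (overflow 6)
  16÷2 = 8 each, +1 to first 0
Round 5: Hollowpine=24 Ironridge=21 → close Ironridge (overflow 14)
  21÷1 = 21 each, +1 to first 0

Closure order: Cedarfen, Briarlake, Fernhollow, Ashgrove, Ironridge
Last habitat: Hollowpine with 45 animals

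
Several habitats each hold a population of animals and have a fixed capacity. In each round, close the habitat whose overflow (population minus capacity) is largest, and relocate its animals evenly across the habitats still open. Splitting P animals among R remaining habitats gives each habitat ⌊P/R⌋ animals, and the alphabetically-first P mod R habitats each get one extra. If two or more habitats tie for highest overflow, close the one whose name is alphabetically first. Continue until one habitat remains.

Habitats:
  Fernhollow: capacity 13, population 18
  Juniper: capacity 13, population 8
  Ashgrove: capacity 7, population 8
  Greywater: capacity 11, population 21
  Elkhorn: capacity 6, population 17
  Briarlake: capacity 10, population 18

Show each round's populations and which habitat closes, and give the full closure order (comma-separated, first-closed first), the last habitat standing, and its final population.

Closure order: Elkhorn, Greywater, Briarlake, Fernhollow, Ashgrove
Last habitat: Juniper with 90 animals

Round 1: Ashgrove=8 Briarlake=18 Elkhorn=17 Fernhollow=18 Greywater=21 Juniper=8 → close Elkhorn (overflow 11)
  17÷5 = 3 each, +1 to first 2
Round 2: Ashgrove=12 Briarlake=22 Fernhollow=21 Greywater=24 Juniper=11 → close Greywater (overflow 13)
  24÷4 = 6 each, +1 to first 0
Round 3: Ashgrove=18 Briarlake=28 Fernhollow=27 Juniper=17 → close Briarlake (overflow 18)
  28÷3 = 9 each, +1 to first 1
Round 4: Ashgrove=28 Fernhollow=36 Juniper=26 → close Fernhollow (overflow 23)
  36÷2 = 18 each, +1 to first 0
Round 5: Ashgrove=46 Juniper=44 → close Ashgrove (overflow 39)
  46÷1 = 46 each, +1 to first 0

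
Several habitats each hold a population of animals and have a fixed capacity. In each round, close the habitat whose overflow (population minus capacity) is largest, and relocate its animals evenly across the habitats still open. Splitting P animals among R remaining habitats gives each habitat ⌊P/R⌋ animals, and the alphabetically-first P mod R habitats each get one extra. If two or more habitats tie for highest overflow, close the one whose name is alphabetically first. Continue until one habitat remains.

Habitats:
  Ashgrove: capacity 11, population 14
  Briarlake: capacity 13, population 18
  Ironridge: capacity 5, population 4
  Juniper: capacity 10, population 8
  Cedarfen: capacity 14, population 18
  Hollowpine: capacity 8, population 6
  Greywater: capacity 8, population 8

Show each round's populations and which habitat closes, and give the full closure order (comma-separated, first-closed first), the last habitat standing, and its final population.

Closure order: Briarlake, Cedarfen, Ashgrove, Greywater, Hollowpine, Ironridge
Last habitat: Juniper with 76 animals

Round 1: Ashgrove=14 Briarlake=18 Cedarfen=18 Greywater=8 Hollowpine=6 Ironridge=4 Juniper=8 → close Briarlake (overflow 5)
  18÷6 = 3 each, +1 to first 0
Round 2: Ashgrove=17 Cedarfen=21 Greywater=11 Hollowpine=9 Ironridge=7 Juniper=11 → close Cedarfen (overflow 7)
  21÷5 = 4 each, +1 to first 1
Round 3: Ashgrove=22 Greywater=15 Hollowpine=13 Ironridge=11 Juniper=15 → close Ashgrove (overflow 11)
  22÷4 = 5 each, +1 to first 2
Round 4: Greywater=21 Hollowpine=19 Ironridge=16 Juniper=20 → close Greywater (overflow 13)
  21÷3 = 7 each, +1 to first 0
Round 5: Hollowpine=26 Ironridge=23 Juniper=27 → close Hollowpine (overflow 18)
  26÷2 = 13 each, +1 to first 0
Round 6: Ironridge=36 Juniper=40 → close Ironridge (overflow 31)
  36÷1 = 36 each, +1 to first 0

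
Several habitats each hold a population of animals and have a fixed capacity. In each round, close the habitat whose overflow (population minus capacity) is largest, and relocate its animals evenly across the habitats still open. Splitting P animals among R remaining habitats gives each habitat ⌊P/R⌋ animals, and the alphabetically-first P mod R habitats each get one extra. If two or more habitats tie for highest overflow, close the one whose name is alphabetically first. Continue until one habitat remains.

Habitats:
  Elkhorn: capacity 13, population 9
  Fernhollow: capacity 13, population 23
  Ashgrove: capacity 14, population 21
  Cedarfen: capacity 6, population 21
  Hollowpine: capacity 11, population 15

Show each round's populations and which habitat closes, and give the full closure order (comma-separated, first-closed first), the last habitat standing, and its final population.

Round 1: Ashgrove=21 Cedarfen=21 Elkhorn=9 Fernhollow=23 Hollowpine=15 → close Cedarfen (overflow 15)
  21÷4 = 5 each, +1 to first 1
Round 2: Ashgrove=27 Elkhorn=14 Fernhollow=28 Hollowpine=20 → close Fernhollow (overflow 15)
  28÷3 = 9 each, +1 to first 1
Round 3: Ashgrove=37 Elkhorn=23 Hollowpine=29 → close Ashgrove (overflow 23)
  37÷2 = 18 each, +1 to first 1
Round 4: Elkhorn=42 Hollowpine=47 → close Hollowpine (overflow 36)
  47÷1 = 47 each, +1 to first 0

Closure order: Cedarfen, Fernhollow, Ashgrove, Hollowpine
Last habitat: Elkhorn with 89 animals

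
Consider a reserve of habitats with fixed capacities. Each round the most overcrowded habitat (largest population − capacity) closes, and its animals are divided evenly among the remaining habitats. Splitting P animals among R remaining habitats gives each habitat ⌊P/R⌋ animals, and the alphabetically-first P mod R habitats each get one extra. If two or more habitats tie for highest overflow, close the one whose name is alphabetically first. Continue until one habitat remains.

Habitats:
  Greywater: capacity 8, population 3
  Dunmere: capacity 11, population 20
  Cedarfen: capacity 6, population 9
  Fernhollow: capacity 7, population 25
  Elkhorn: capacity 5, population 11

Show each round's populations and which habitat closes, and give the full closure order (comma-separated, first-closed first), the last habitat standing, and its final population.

Closure order: Fernhollow, Dunmere, Elkhorn, Cedarfen
Last habitat: Greywater with 68 animals

Round 1: Cedarfen=9 Dunmere=20 Elkhorn=11 Fernhollow=25 Greywater=3 → close Fernhollow (overflow 18)
  25÷4 = 6 each, +1 to first 1
Round 2: Cedarfen=16 Dunmere=26 Elkhorn=17 Greywater=9 → close Dunmere (overflow 15)
  26÷3 = 8 each, +1 to first 2
Round 3: Cedarfen=25 Elkhorn=26 Greywater=17 → close Elkhorn (overflow 21)
  26÷2 = 13 each, +1 to first 0
Round 4: Cedarfen=38 Greywater=30 → close Cedarfen (overflow 32)
  38÷1 = 38 each, +1 to first 0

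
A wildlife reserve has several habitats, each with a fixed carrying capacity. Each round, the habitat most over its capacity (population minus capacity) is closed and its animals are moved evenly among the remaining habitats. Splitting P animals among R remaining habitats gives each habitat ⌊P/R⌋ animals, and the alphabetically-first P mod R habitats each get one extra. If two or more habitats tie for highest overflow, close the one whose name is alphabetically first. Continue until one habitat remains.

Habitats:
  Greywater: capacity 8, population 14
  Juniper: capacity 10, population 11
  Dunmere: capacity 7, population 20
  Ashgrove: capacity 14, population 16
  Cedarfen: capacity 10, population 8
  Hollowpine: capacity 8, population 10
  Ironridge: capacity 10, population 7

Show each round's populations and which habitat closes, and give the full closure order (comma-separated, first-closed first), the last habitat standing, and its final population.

Closure order: Dunmere, Greywater, Ashgrove, Hollowpine, Cedarfen, Juniper
Last habitat: Ironridge with 86 animals

Round 1: Ashgrove=16 Cedarfen=8 Dunmere=20 Greywater=14 Hollowpine=10 Ironridge=7 Juniper=11 → close Dunmere (overflow 13)
  20÷6 = 3 each, +1 to first 2
Round 2: Ashgrove=20 Cedarfen=12 Greywater=17 Hollowpine=13 Ironridge=10 Juniper=14 → close Greywater (overflow 9)
  17÷5 = 3 each, +1 to first 2
Round 3: Ashgrove=24 Cedarfen=16 Hollowpine=16 Ironridge=13 Juniper=17 → close Ashgrove (overflow 10)
  24÷4 = 6 each, +1 to first 0
Round 4: Cedarfen=22 Hollowpine=22 Ironridge=19 Juniper=23 → close Hollowpine (overflow 14)
  22÷3 = 7 each, +1 to first 1
Round 5: Cedarfen=30 Ironridge=26 Juniper=30 → close Cedarfen (overflow 20)
  30÷2 = 15 each, +1 to first 0
Round 6: Ironridge=41 Juniper=45 → close Juniper (overflow 35)
  45÷1 = 45 each, +1 to first 0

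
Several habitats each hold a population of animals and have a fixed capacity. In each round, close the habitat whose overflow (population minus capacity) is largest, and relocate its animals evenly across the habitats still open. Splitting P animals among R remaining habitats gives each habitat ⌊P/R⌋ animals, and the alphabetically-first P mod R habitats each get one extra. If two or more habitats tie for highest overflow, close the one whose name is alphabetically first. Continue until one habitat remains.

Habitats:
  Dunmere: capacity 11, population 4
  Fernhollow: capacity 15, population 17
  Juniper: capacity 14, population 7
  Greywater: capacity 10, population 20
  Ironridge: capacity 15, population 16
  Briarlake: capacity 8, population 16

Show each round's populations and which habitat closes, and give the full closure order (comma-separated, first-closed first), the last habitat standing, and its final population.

Round 1: Briarlake=16 Dunmere=4 Fernhollow=17 Greywater=20 Ironridge=16 Juniper=7 → close Greywater (overflow 10)
  20÷5 = 4 each, +1 to first 0
Round 2: Briarlake=20 Dunmere=8 Fernhollow=21 Ironridge=20 Juniper=11 → close Briarlake (overflow 12)
  20÷4 = 5 each, +1 to first 0
Round 3: Dunmere=13 Fernhollow=26 Ironridge=25 Juniper=16 → close Fernhollow (overflow 11)
  26÷3 = 8 each, +1 to first 2
Round 4: Dunmere=22 Ironridge=34 Juniper=24 → close Ironridge (overflow 19)
  34÷2 = 17 each, +1 to first 0
Round 5: Dunmere=39 Juniper=41 → close Dunmere (overflow 28)
  39÷1 = 39 each, +1 to first 0

Closure order: Greywater, Briarlake, Fernhollow, Ironridge, Dunmere
Last habitat: Juniper with 80 animals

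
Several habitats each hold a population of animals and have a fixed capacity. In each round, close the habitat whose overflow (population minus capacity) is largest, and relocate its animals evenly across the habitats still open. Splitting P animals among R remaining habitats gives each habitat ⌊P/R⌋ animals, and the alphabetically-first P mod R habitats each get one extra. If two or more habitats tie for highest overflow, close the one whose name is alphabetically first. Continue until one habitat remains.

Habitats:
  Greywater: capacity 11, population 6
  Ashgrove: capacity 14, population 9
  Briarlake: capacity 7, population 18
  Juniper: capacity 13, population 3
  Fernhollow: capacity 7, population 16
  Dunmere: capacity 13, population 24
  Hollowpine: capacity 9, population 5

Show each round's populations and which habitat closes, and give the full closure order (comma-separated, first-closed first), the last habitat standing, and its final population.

Round 1: Ashgrove=9 Briarlake=18 Dunmere=24 Fernhollow=16 Greywater=6 Hollowpine=5 Juniper=3 → close Briarlake (overflow 11)
  18÷6 = 3 each, +1 to first 0
Round 2: Ashgrove=12 Dunmere=27 Fernhollow=19 Greywater=9 Hollowpine=8 Juniper=6 → close Dunmere (overflow 14)
  27÷5 = 5 each, +1 to first 2
Round 3: Ashgrove=18 Fernhollow=25 Greywater=14 Hollowpine=13 Juniper=11 → close Fernhollow (overflow 18)
  25÷4 = 6 each, +1 to first 1
Round 4: Ashgrove=25 Greywater=20 Hollowpine=19 Juniper=17 → close Ashgrove (overflow 11)
  25÷3 = 8 each, +1 to first 1
Round 5: Greywater=29 Hollowpine=27 Juniper=25 → close Greywater (overflow 18)
  29÷2 = 14 each, +1 to first 1
Round 6: Hollowpine=42 Juniper=39 → close Hollowpine (overflow 33)
  42÷1 = 42 each, +1 to first 0

Closure order: Briarlake, Dunmere, Fernhollow, Ashgrove, Greywater, Hollowpine
Last habitat: Juniper with 81 animals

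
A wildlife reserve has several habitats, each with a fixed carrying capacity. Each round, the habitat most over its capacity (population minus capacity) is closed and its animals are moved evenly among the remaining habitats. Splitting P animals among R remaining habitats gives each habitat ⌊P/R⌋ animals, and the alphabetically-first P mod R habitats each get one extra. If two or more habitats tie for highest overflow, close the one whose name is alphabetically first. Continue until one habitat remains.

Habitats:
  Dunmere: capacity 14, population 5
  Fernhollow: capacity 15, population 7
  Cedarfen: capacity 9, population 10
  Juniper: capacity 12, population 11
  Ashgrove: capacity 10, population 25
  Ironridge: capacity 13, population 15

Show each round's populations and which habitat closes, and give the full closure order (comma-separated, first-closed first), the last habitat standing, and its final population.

Round 1: Ashgrove=25 Cedarfen=10 Dunmere=5 Fernhollow=7 Ironridge=15 Juniper=11 → close Ashgrove (overflow 15)
  25÷5 = 5 each, +1 to first 0
Round 2: Cedarfen=15 Dunmere=10 Fernhollow=12 Ironridge=20 Juniper=16 → close Ironridge (overflow 7)
  20÷4 = 5 each, +1 to first 0
Round 3: Cedarfen=20 Dunmere=15 Fernhollow=17 Juniper=21 → close Cedarfen (overflow 11)
  20÷3 = 6 each, +1 to first 2
Round 4: Dunmere=22 Fernhollow=24 Juniper=27 → close Juniper (overflow 15)
  27÷2 = 13 each, +1 to first 1
Round 5: Dunmere=36 Fernhollow=37 → close Dunmere (overflow 22)
  36÷1 = 36 each, +1 to first 0

Closure order: Ashgrove, Ironridge, Cedarfen, Juniper, Dunmere
Last habitat: Fernhollow with 73 animals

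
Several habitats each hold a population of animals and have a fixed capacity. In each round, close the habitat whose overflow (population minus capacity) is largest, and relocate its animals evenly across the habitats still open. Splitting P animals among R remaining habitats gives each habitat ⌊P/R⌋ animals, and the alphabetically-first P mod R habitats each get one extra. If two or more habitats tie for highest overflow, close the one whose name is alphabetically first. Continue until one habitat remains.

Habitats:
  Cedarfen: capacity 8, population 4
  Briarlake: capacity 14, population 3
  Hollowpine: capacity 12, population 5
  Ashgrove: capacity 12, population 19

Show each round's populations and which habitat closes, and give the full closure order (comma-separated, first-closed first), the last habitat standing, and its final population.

Closure order: Ashgrove, Cedarfen, Hollowpine
Last habitat: Briarlake with 31 animals

Round 1: Ashgrove=19 Briarlake=3 Cedarfen=4 Hollowpine=5 → close Ashgrove (overflow 7)
  19÷3 = 6 each, +1 to first 1
Round 2: Briarlake=10 Cedarfen=10 Hollowpine=11 → close Cedarfen (overflow 2)
  10÷2 = 5 each, +1 to first 0
Round 3: Briarlake=15 Hollowpine=16 → close Hollowpine (overflow 4)
  16÷1 = 16 each, +1 to first 0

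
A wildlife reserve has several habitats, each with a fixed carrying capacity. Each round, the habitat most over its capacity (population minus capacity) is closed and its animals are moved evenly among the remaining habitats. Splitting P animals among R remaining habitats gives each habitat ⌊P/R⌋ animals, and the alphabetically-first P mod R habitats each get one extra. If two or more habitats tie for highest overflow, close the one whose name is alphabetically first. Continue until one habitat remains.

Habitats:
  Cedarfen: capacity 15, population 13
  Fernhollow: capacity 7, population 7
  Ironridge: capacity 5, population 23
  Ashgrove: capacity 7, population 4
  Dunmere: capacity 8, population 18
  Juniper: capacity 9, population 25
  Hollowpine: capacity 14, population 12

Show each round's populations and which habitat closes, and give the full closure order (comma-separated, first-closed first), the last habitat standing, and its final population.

Round 1: Ashgrove=4 Cedarfen=13 Dunmere=18 Fernhollow=7 Hollowpine=12 Ironridge=23 Juniper=25 → close Ironridge (overflow 18)
  23÷6 = 3 each, +1 to first 5
Round 2: Ashgrove=8 Cedarfen=17 Dunmere=22 Fernhollow=11 Hollowpine=16 Juniper=28 → close Juniper (overflow 19)
  28÷5 = 5 each, +1 to first 3
Round 3: Ashgrove=14 Cedarfen=23 Dunmere=28 Fernhollow=16 Hollowpine=21 → close Dunmere (overflow 20)
  28÷4 = 7 each, +1 to first 0
Round 4: Ashgrove=21 Cedarfen=30 Fernhollow=23 Hollowpine=28 → close Fernhollow (overflow 16)
  23÷3 = 7 each, +1 to first 2
Round 5: Ashgrove=29 Cedarfen=38 Hollowpine=35 → close Cedarfen (overflow 23)
  38÷2 = 19 each, +1 to first 0
Round 6: Ashgrove=48 Hollowpine=54 → close Ashgrove (overflow 41)
  48÷1 = 48 each, +1 to first 0

Closure order: Ironridge, Juniper, Dunmere, Fernhollow, Cedarfen, Ashgrove
Last habitat: Hollowpine with 102 animals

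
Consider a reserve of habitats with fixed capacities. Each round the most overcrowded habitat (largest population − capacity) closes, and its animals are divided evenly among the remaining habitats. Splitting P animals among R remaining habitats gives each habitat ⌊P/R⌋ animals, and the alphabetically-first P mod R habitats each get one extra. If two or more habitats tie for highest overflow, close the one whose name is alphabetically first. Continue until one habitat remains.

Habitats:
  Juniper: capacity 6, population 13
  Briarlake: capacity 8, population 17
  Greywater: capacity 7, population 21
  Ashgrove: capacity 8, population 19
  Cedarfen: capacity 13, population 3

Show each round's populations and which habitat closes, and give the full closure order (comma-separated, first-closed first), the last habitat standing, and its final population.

Closure order: Greywater, Ashgrove, Briarlake, Juniper
Last habitat: Cedarfen with 73 animals

Round 1: Ashgrove=19 Briarlake=17 Cedarfen=3 Greywater=21 Juniper=13 → close Greywater (overflow 14)
  21÷4 = 5 each, +1 to first 1
Round 2: Ashgrove=25 Briarlake=22 Cedarfen=8 Juniper=18 → close Ashgrove (overflow 17)
  25÷3 = 8 each, +1 to first 1
Round 3: Briarlake=31 Cedarfen=16 Juniper=26 → close Briarlake (overflow 23)
  31÷2 = 15 each, +1 to first 1
Round 4: Cedarfen=32 Juniper=41 → close Juniper (overflow 35)
  41÷1 = 41 each, +1 to first 0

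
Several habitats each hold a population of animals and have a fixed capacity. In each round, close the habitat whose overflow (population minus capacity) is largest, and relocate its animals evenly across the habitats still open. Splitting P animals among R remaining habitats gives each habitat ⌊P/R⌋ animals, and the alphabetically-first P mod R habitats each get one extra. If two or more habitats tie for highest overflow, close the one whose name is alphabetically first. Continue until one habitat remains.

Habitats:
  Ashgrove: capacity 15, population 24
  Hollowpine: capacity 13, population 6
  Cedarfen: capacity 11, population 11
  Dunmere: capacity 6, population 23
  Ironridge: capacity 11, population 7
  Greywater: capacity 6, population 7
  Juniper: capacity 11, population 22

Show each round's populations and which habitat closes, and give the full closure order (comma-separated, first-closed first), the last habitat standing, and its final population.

Round 1: Ashgrove=24 Cedarfen=11 Dunmere=23 Greywater=7 Hollowpine=6 Ironridge=7 Juniper=22 → close Dunmere (overflow 17)
  23÷6 = 3 each, +1 to first 5
Round 2: Ashgrove=28 Cedarfen=15 Greywater=11 Hollowpine=10 Ironridge=11 Juniper=25 → close Juniper (overflow 14)
  25÷5 = 5 each, +1 to first 0
Round 3: Ashgrove=33 Cedarfen=20 Greywater=16 Hollowpine=15 Ironridge=16 → close Ashgrove (overflow 18)
  33÷4 = 8 each, +1 to first 1
Round 4: Cedarfen=29 Greywater=24 Hollowpine=23 Ironridge=24 → close Cedarfen (overflow 18)
  29÷3 = 9 each, +1 to first 2
Round 5: Greywater=34 Hollowpine=33 Ironridge=33 → close Greywater (overflow 28)
  34÷2 = 17 each, +1 to first 0
Round 6: Hollowpine=50 Ironridge=50 → close Ironridge (overflow 39)
  50÷1 = 50 each, +1 to first 0

Closure order: Dunmere, Juniper, Ashgrove, Cedarfen, Greywater, Ironridge
Last habitat: Hollowpine with 100 animals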